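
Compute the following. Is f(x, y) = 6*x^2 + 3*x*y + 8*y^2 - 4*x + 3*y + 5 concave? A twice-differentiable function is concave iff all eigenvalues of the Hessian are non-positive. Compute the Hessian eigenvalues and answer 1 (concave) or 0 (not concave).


The Hessian of f(x,y) = 6*x^2 + 3*x*y + 8*y^2 - 4*x + 3*y + 5 is:
H = [[12, 3], [3, 16]]
Trace = 12 + 16 = 28
Determinant = 12*16 - (3)^2 = 183
Discriminant = (28)^2 - 4*183 = 52.0
Eigenvalues: lambda_1 = 10.3944, lambda_2 = 17.6056
The function is not concave.

0


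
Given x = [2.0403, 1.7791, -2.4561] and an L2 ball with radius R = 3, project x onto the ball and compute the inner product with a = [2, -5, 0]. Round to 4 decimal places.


Step 1: Compute ||x|| (intermediates to 6 decimals).
||x|| = sqrt(2.0403^2 + 1.7791^2 + (-2.4561)^2) = 3.655195
Step 2: Project.
Since ||x|| > R, scale = R/||x|| = 3/3.655195 = 0.82075, proj(x) = scale * x
proj(x) = [1.674576, 1.460196, -2.015844]
Step 3: Dot product.
a^T * proj(x) = 2*1.674576 - 5*1.460196 + 0*(-2.015844) = -3.9518


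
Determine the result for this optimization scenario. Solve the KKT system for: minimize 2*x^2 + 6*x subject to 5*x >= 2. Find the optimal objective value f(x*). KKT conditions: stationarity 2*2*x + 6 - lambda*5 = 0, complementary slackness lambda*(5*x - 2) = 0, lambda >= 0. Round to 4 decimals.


Step 1: Try lambda = 0 (constraint inactive).
x_unc = -6/(2*2) = -1.5
Check: 5*-1.5 = -7.5 < 2 -- violated!
Step 2: Constraint must be active: 5*x = 2
x* = 2/5 = 0.4
lambda = (2*2*0.4 + 6)/5 = 1.52
Step 3: Compute optimal value.
f(x*) = 2*0.4^2 + 6*0.4 = 2.72


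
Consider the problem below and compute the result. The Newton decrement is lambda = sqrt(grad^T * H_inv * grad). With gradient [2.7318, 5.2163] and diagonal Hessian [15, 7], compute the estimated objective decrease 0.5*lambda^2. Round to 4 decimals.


Step 1: H is diagonal, so H^(-1) * g = [0.1821, 0.7452].
Step 2: g^T H^(-1) g = sum_i g_i^2 / H_ii
  = (2.7318)^2/15 + (5.2163)^2/7
  = 0.4975 + 3.8871 = 4.3846
Step 3: Objective decrease = 0.5 * g^T H^(-1) g = 2.1923


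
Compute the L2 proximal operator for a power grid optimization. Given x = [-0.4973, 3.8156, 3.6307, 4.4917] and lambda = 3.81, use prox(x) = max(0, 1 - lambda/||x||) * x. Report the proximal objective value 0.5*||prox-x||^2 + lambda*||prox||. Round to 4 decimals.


Step 1: Compute ||x||.
||x|| = 6.94
Step 2: Compute scaling factor.
scale = max(0, 1 - 3.81/6.94) = 0.451
Step 3: prox(x) = [-0.2243, 1.7209, 1.6375, 2.0258]
||prox(x)|| = 3.13
Step 4: Proximal objective.
0.5*||prox-x||^2 = 7.2581
lambda*||prox|| = 11.9253
Total = 19.1833


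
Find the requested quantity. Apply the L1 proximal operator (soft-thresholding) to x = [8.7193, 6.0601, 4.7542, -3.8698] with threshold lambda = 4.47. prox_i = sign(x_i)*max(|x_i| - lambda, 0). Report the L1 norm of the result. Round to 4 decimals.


Soft-thresholding with lambda = 4.47:
prox(8.7193) = sign(8.7193)*max(|8.7193| - 4.47, 0) = 4.2493
prox(6.0601) = sign(6.0601)*max(|6.0601| - 4.47, 0) = 1.5901
prox(4.7542) = sign(4.7542)*max(|4.7542| - 4.47, 0) = 0.2842
prox(-3.8698) = sign(-3.8698)*max(|-3.8698| - 4.47, 0) = 0.0
prox(x) = [4.2493, 1.5901, 0.2842, 0.0]
||prox(x)||_1 = 4.2493 + 1.5901 + 0.2842 + 0.0 = 6.1236


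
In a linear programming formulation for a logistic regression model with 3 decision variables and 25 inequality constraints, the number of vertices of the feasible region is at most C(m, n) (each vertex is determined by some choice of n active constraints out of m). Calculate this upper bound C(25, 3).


Each vertex corresponds to some choice of n active constraints out of m, so the number of vertices is at most C(m, n) = m! / (n!(m-n)!).
m = 25, n = 3
Numerator: 25 * 24 * 23
Denominator: 3! = 6
C(25, 3) = 2300


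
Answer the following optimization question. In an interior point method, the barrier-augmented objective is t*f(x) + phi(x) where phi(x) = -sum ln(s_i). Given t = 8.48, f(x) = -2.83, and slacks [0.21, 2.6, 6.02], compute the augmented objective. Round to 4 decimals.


Step 1: Compute log-barrier.
ln values: [-1.5606, 0.9555, 1.7951]
phi = -(-1.5606 + 0.9555 + 1.7951) = -1.19
Step 2: Compute augmented objective.
t*f(x) = 8.48*-2.83 = -23.9984
Total = -23.9984 - 1.19 = -25.1884


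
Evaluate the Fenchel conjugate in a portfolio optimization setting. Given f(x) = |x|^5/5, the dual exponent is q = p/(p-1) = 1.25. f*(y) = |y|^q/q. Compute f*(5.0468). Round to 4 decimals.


The conjugate exponent q satisfies 1/p + 1/q = 1.
p = 5, so q = 5/(5 - 1) = 1.25
|y|^q = 5.0468^1.25 = 7.5643
f*(5.0468) = 7.5643 / 1.25 = 6.0515


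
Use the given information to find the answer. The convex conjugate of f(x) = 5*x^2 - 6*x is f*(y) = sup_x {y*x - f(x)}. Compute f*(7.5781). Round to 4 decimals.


f*(y) = sup_x {y*x - a*x^2 - b*x} = sup_x {(y-b)*x - a*x^2}
FOC: (y - b) - 2a*x = 0 => x* = (y - b)/(2a)
x* = (7.5781 + 6)/(2*5) = 1.3578
f*(7.5781) = (y-b)^2/(4a) = (7.5781 + 6)^2/(4*5)
= 184.3648/20 = 9.2182


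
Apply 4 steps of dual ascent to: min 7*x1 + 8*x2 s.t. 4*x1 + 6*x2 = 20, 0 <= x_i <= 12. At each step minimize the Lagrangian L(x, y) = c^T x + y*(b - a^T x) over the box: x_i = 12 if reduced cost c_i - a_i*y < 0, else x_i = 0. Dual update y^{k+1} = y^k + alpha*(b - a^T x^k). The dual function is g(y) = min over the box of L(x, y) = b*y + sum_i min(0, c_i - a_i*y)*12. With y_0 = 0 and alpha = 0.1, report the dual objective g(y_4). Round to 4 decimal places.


Dual ascent for LP: min 7*x1 + 8*x2, 4*x1 + 6*x2 = 20, 0 <= x_i <= 12
Step 1: y^k = 0.0, reduced costs: (7.0, 8.0)
  x^k = (0.0, 0.0), subgradient = b - a^T x = 20.0
  y^{k+1} = 0.0 + 0.1*20.0 = 2.0
Step 2: y^k = 2.0, reduced costs: (-1.0, -4.0)
  x^k = (12.0, 12.0), subgradient = b - a^T x = -100.0
  y^{k+1} = 2.0 + 0.1*-100.0 = -8.0
Step 3: y^k = -8.0, reduced costs: (39.0, 56.0)
  x^k = (0.0, 0.0), subgradient = b - a^T x = 20.0
  y^{k+1} = -8.0 + 0.1*20.0 = -6.0
Step 4: y^k = -6.0, reduced costs: (31.0, 44.0)
  x^k = (0.0, 0.0), subgradient = b - a^T x = 20.0
  y^{k+1} = -6.0 + 0.1*20.0 = -4.0
Dual objective at y_4 = -4.0: reduced costs (23.0, 32.0), box minimizer x = (0.0, 0.0)
g(y_4) = b*y + (c1 - a1*y)*x1 + (c2 - a2*y)*x2 = 20*(-4.0) + 23.0*0.0 + 32.0*0.0 = -80.0 + 0.0 + 0.0 = -80.0


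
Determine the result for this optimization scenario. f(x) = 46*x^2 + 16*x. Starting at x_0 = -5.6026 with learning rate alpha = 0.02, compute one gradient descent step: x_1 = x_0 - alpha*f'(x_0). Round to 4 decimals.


We compute the gradient at x_0 and apply the update.
f'(x) = 92*x + 16
f'(-5.6026) = 92*-5.6026 + 16 = -499.4392
x_1 = -5.6026 - 0.02*-499.4392 = 4.3862


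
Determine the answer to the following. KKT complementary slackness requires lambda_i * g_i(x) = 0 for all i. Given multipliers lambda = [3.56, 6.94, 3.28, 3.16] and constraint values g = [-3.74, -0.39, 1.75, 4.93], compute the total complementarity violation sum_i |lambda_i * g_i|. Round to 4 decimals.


KKT complementary slackness check:
lambda_1 * g_1 = 3.56 * -3.74 = -13.3144
lambda_2 * g_2 = 6.94 * -0.39 = -2.7066
lambda_3 * g_3 = 3.28 * 1.75 = 5.74
lambda_4 * g_4 = 3.16 * 4.93 = 15.5788
Total violation = 13.3144 + 2.7066 + 5.74 + 15.5788 = 37.3398


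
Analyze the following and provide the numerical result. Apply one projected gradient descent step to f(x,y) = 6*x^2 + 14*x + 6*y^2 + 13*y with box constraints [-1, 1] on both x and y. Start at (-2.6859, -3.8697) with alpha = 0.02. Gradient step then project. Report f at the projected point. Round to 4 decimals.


Step 1: Compute gradient at (-2.6859, -3.8697).
grad_x = 2*6*-2.6859 + 14 = -18.2308
grad_y = 2*6*-3.8697 + 13 = -33.4364
Step 2: Gradient step.
x_raw = -2.6859 - 0.02*-18.2308 = -2.3213
y_raw = -3.8697 - 0.02*-33.4364 = -3.201
Step 3: Project onto [-1, 1].
x_proj = clip(-2.3213) = -1.0
y_proj = clip(-3.201) = -1.0
Step 4: Evaluate f.
f(-1.0, -1.0) = -15.0


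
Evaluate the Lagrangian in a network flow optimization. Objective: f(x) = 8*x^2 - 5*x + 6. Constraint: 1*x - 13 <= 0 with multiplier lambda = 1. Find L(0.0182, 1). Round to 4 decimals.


Step 1: Evaluate f(x).
f(0.0182) = 8*0.0182^2 - 5*0.0182 + 6 = 5.9116
Step 2: Evaluate g(x).
g(0.0182) = 1*0.0182 - 13 = -12.9818
Step 3: Compute Lagrangian.
L = 5.9116 + 1*-12.9818 = -7.0702


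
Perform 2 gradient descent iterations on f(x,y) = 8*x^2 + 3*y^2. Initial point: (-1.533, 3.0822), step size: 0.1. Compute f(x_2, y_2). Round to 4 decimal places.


Gradient descent on f(x,y) = 8*x^2 + 3*y^2.
Starting point: (-1.533, 3.0822), alpha = 0.1
Step 1: grad_x = 2*8*-1.533 = -24.528, grad_y = 2*3*3.0822 = 18.4932
  x_1 = -1.533 - 0.1*-24.528 = 0.9198
  y_1 = 3.0822 - 0.1*18.4932 = 1.2329
Step 2: grad_x = 2*8*0.9198 = 14.7168, grad_y = 2*3*1.2329 = 7.3973
  x_2 = 0.9198 - 0.1*14.7168 = -0.5519
  y_2 = 1.2329 - 0.1*7.3973 = 0.4932
f(-0.5519, 0.4932) = 8*(-0.5519)^2 + 3*0.4932^2 = 3.1662


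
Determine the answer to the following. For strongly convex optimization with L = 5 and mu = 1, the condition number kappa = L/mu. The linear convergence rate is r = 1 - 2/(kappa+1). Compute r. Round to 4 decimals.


Step 1: Compute the condition number.
kappa = L/mu = 5/1 = 5.0
Step 2: Compute the convergence rate.
r = 1 - 2/(kappa + 1) = 1 - 2*mu/(L + mu) = (L - mu)/(L + mu) = 4/6 = 0.6667


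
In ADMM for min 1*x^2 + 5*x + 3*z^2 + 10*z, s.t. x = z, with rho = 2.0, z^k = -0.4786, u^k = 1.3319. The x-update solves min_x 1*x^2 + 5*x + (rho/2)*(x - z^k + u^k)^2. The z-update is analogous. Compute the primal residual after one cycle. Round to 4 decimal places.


ADMM iteration with rho = 2.0, z^k = -0.4786, u^k = 1.3319
Step 1: x-update.
Minimize 1*x^2 + 5*x + (2.0/2)*(x + 0.4786 + 1.3319)^2
FOC: (2*1 + 2.0)*x = -5 + 2.0*(-0.4786 - 1.3319)
x^{k+1} = -2.1553
Step 2: z-update.
Minimize 3*z^2 + 10*z + (2.0/2)*(-2.1553 - z + 1.3319)^2
FOC: (2*3 + 2.0)*z = -10 + 2.0*(-2.1553 + 1.3319)
z^{k+1} = -1.4558
Step 3: u-update.
u^{k+1} = 1.3319 - 2.1553 + 1.4558 = 0.6325
Step 4: Primal residual = |-2.1553 + 1.4558| = 0.6994


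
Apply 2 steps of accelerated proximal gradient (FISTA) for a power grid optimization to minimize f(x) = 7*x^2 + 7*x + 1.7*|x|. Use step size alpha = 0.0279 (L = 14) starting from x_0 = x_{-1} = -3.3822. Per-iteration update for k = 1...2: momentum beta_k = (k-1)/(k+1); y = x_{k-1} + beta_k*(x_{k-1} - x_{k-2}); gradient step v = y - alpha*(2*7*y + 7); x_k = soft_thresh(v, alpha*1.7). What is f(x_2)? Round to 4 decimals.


FISTA on f(x) = 7*x^2 + 7*x + 1.7*|x|
L = 14, alpha = 0.0279
Iteration 1: beta = 0.0, y = -3.3822 + 0.0*(-3.3822 + 3.3822) = -3.3822
  grad(y) = -40.3508, v = y - alpha*grad = -2.2564
  prox(v) = soft_thresh(-2.2564, 0.0474) = -2.209
Iteration 2: beta = 0.3333, y = -2.209 + 0.3333*(-2.209 + 3.3822) = -1.8179
  grad(y) = -18.4507, v = y - alpha*grad = -1.3031
  prox(v) = soft_thresh(-1.3031, 0.0474) = -1.2557
f(x_2) = 7*(-1.2557)^2 + 7*(-1.2557) + 1.7*|-1.2557| = 4.3823


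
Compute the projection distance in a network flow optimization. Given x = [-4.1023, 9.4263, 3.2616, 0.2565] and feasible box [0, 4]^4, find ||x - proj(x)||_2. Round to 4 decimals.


Project each component onto [0, 4].
clip(-4.1023) = 0.0, clip(9.4263) = 4.0, clip(3.2616) = 3.2616, clip(0.2565) = 0.2565
Projection = [0.0, 4.0, 3.2616, 0.2565]
Squared diffs: [16.8289, 29.4447, 0.0, 0.0]
Distance = sqrt(46.2736) = 6.8025


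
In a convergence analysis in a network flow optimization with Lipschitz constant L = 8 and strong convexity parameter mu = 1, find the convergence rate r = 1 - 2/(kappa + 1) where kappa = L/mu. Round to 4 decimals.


Step 1: Compute the condition number.
kappa = L/mu = 8/1 = 8.0
Step 2: Compute the convergence rate.
r = 1 - 2/(kappa + 1) = 1 - 2*mu/(L + mu) = (L - mu)/(L + mu) = 7/9 = 0.7778


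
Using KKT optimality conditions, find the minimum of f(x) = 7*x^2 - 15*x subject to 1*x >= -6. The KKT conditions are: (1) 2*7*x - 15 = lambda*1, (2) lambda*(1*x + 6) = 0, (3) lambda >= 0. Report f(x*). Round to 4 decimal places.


Step 1: Try lambda = 0 (constraint inactive).
Stationarity: 2*7*x - 15 = 0
x* = 15/(2*7) = 15/14 = 1.0714 (rounded; the exact value 15/14 is used below)
Check constraint: 1*1.0714 = 1.0714 >= -6 -- satisfied.
Step 2: Compute optimal value.
f(x*) = 7*(15/14)^2 - 15*(15/14) = -8.0357


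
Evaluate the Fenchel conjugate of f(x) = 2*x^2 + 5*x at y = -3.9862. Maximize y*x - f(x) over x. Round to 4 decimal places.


f*(y) = sup_x {y*x - a*x^2 - b*x} = sup_x {(y-b)*x - a*x^2}
FOC: (y - b) - 2a*x = 0 => x* = (y - b)/(2a)
x* = (-3.9862 - 5)/(2*2) = -2.2466
f*(-3.9862) = (y-b)^2/(4a) = (-3.9862 - 5)^2/(4*2)
= 80.7518/8 = 10.094


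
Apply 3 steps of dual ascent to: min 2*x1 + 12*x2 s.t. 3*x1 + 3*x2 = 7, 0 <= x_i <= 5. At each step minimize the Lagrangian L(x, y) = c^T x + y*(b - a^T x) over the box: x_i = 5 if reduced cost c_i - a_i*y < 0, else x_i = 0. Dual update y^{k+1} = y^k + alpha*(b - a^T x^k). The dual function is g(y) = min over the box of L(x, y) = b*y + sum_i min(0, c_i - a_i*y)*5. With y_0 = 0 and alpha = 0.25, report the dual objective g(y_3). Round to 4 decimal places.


Dual ascent for LP: min 2*x1 + 12*x2, 3*x1 + 3*x2 = 7, 0 <= x_i <= 5
Step 1: y^k = 0.0, reduced costs: (2.0, 12.0)
  x^k = (0.0, 0.0), subgradient = b - a^T x = 7.0
  y^{k+1} = 0.0 + 0.25*7.0 = 1.75
Step 2: y^k = 1.75, reduced costs: (-3.25, 6.75)
  x^k = (5.0, 0.0), subgradient = b - a^T x = -8.0
  y^{k+1} = 1.75 + 0.25*-8.0 = -0.25
Step 3: y^k = -0.25, reduced costs: (2.75, 12.75)
  x^k = (0.0, 0.0), subgradient = b - a^T x = 7.0
  y^{k+1} = -0.25 + 0.25*7.0 = 1.5
Dual objective at y_3 = 1.5: reduced costs (-2.5, 7.5), box minimizer x = (5.0, 0.0)
g(y_3) = b*y + (c1 - a1*y)*x1 + (c2 - a2*y)*x2 = 7*1.5 + (-2.5)*5.0 + 7.5*0.0 = 10.5 - 12.5 + 0.0 = -2.0


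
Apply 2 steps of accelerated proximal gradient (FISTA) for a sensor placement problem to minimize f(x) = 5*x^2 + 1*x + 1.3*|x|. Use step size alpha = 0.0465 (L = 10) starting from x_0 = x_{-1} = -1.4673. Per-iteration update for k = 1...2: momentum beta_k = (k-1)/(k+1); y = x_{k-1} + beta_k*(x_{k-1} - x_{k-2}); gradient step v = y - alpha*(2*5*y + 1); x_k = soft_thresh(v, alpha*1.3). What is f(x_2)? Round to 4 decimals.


FISTA on f(x) = 5*x^2 + 1*x + 1.3*|x|
L = 10, alpha = 0.0465
Iteration 1: beta = 0.0, y = -1.4673 + 0.0*(-1.4673 + 1.4673) = -1.4673
  grad(y) = -13.673, v = y - alpha*grad = -0.8315
  prox(v) = soft_thresh(-0.8315, 0.0605) = -0.7711
Iteration 2: beta = 0.3333, y = -0.7711 + 0.3333*(-0.7711 + 1.4673) = -0.539
  grad(y) = -4.3897, v = y - alpha*grad = -0.3349
  prox(v) = soft_thresh(-0.3349, 0.0605) = -0.2744
f(x_2) = 5*(-0.2744)^2 + 1*(-0.2744) + 1.3*|-0.2744| = 0.4588


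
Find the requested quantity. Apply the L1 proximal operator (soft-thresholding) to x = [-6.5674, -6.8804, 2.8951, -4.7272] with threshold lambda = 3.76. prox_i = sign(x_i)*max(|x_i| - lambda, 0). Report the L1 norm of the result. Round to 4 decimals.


Soft-thresholding with lambda = 3.76:
prox(-6.5674) = sign(-6.5674)*max(|-6.5674| - 3.76, 0) = -2.8074
prox(-6.8804) = sign(-6.8804)*max(|-6.8804| - 3.76, 0) = -3.1204
prox(2.8951) = sign(2.8951)*max(|2.8951| - 3.76, 0) = 0.0
prox(-4.7272) = sign(-4.7272)*max(|-4.7272| - 3.76, 0) = -0.9672
prox(x) = [-2.8074, -3.1204, 0.0, -0.9672]
||prox(x)||_1 = 2.8074 + 3.1204 + 0.0 + 0.9672 = 6.895


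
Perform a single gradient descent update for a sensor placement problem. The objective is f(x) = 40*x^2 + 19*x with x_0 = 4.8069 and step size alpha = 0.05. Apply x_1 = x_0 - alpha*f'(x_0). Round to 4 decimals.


We compute the gradient at x_0 and apply the update.
f'(x) = 80*x + 19
f'(4.8069) = 80*4.8069 + 19 = 403.552
x_1 = 4.8069 - 0.05*403.552 = -15.3707


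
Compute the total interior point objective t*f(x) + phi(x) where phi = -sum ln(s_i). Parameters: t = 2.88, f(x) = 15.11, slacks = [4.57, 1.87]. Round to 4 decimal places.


Step 1: Compute log-barrier.
ln values: [1.5195, 0.6259]
phi = -(1.5195 + 0.6259) = -2.1455
Step 2: Compute augmented objective.
t*f(x) = 2.88*15.11 = 43.5168
Total = 43.5168 - 2.1455 = 41.3713


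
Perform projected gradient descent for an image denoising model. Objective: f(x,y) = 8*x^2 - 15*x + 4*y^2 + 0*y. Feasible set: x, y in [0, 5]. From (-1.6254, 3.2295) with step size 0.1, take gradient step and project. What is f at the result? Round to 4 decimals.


Step 1: Compute gradient at (-1.6254, 3.2295).
grad_x = 2*8*-1.6254 - 15 = -41.0064
grad_y = 2*4*3.2295 + 0 = 25.836
Step 2: Gradient step.
x_raw = -1.6254 - 0.1*-41.0064 = 2.4752
y_raw = 3.2295 - 0.1*25.836 = 0.6459
Step 3: Project onto [0, 5].
x_proj = clip(2.4752) = 2.4752
y_proj = clip(0.6459) = 0.6459
Step 4: Evaluate f.
f(2.4752, 0.6459) = 13.5547


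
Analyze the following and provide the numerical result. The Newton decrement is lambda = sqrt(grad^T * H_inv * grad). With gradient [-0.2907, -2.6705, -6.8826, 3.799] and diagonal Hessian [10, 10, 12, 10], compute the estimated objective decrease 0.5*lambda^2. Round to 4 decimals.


Step 1: H is diagonal, so H^(-1) * g = [-0.0291, -0.2671, -0.5736, 0.3799].
Step 2: g^T H^(-1) g = sum_i g_i^2 / H_ii
  = (-0.2907)^2/10 + (-2.6705)^2/10 + (-6.8826)^2/12 + (3.799)^2/10
  = 0.0085 + 0.7132 + 3.9475 + 1.4432 = 6.1124
Step 3: Objective decrease = 0.5 * g^T H^(-1) g = 3.0562


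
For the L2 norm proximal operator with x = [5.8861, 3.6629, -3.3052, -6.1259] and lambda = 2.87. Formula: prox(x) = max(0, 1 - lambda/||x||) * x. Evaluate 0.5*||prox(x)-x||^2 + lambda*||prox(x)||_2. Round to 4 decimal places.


Step 1: Compute ||x||.
||x|| = 9.8242
Step 2: Compute scaling factor.
scale = max(0, 1 - 2.87/9.8242) = 0.7079
Step 3: prox(x) = [4.1666, 2.5928, -2.3396, -4.3363]
||prox(x)|| = 6.9542
Step 4: Proximal objective.
0.5*||prox-x||^2 = 4.1185
lambda*||prox|| = 19.9586
Total = 24.0769


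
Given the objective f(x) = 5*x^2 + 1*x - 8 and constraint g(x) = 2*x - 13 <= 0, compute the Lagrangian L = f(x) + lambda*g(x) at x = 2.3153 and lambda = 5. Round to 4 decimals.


Step 1: Evaluate f(x).
f(2.3153) = 5*2.3153^2 + 1*2.3153 - 8 = 21.1184
Step 2: Evaluate g(x).
g(2.3153) = 2*2.3153 - 13 = -8.3694
Step 3: Compute Lagrangian.
L = 21.1184 + 5*-8.3694 = -20.7286


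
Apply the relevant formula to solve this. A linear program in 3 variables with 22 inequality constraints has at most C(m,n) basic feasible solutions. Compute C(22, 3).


Each vertex corresponds to some choice of n active constraints out of m, so the number of vertices is at most C(m, n) = m! / (n!(m-n)!).
m = 22, n = 3
Numerator: 22 * 21 * 20
Denominator: 3! = 6
C(22, 3) = 1540


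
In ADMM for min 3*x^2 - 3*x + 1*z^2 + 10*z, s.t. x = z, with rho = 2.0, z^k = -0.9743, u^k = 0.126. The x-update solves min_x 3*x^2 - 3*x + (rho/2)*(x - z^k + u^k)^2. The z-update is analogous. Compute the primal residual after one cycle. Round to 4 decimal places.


ADMM iteration with rho = 2.0, z^k = -0.9743, u^k = 0.126
Step 1: x-update.
Minimize 3*x^2 - 3*x + (2.0/2)*(x + 0.9743 + 0.126)^2
FOC: (2*3 + 2.0)*x = 3 + 2.0*(-0.9743 - 0.126)
x^{k+1} = 0.0999
Step 2: z-update.
Minimize 1*z^2 + 10*z + (2.0/2)*(0.0999 - z + 0.126)^2
FOC: (2*1 + 2.0)*z = -10 + 2.0*(0.0999 + 0.126)
z^{k+1} = -2.387
Step 3: u-update.
u^{k+1} = 0.126 + 0.0999 + 2.387 = 2.613
Step 4: Primal residual = |0.0999 + 2.387| = 2.487


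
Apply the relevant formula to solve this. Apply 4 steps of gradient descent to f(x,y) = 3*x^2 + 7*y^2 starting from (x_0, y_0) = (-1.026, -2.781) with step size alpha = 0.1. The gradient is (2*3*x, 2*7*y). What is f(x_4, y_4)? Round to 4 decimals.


Gradient descent on f(x,y) = 3*x^2 + 7*y^2.
Starting point: (-1.026, -2.781), alpha = 0.1
Step 1: grad_x = 2*3*-1.026 = -6.156, grad_y = 2*7*-2.781 = -38.934
  x_1 = -1.026 - 0.1*-6.156 = -0.4104
  y_1 = -2.781 - 0.1*-38.934 = 1.1124
Step 2: grad_x = 2*3*-0.4104 = -2.4624, grad_y = 2*7*1.1124 = 15.5736
  x_2 = -0.4104 - 0.1*-2.4624 = -0.1642
  y_2 = 1.1124 - 0.1*15.5736 = -0.445
Step 3: grad_x = 2*3*-0.1642 = -0.985, grad_y = 2*7*-0.445 = -6.2294
  x_3 = -0.1642 - 0.1*-0.985 = -0.0657
  y_3 = -0.445 - 0.1*-6.2294 = 0.178
Step 4: grad_x = 2*3*-0.0657 = -0.394, grad_y = 2*7*0.178 = 2.4918
  x_4 = -0.0657 - 0.1*-0.394 = -0.0263
  y_4 = 0.178 - 0.1*2.4918 = -0.0712
f(-0.0263, -0.0712) = 3*(-0.0263)^2 + 7*(-0.0712)^2 = 0.0375


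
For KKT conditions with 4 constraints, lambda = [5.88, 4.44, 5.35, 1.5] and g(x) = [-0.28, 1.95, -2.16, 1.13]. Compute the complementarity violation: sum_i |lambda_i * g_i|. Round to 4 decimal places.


KKT complementary slackness check:
lambda_1 * g_1 = 5.88 * -0.28 = -1.6464
lambda_2 * g_2 = 4.44 * 1.95 = 8.658
lambda_3 * g_3 = 5.35 * -2.16 = -11.556
lambda_4 * g_4 = 1.5 * 1.13 = 1.695
Total violation = 1.6464 + 8.658 + 11.556 + 1.695 = 23.5554


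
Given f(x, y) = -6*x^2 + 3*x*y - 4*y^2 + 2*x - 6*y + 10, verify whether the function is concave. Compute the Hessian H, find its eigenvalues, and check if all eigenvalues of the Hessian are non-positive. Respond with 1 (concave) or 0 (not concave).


The Hessian of f(x,y) = -6*x^2 + 3*x*y - 4*y^2 + 2*x - 6*y + 10 is:
H = [[-12, 3], [3, -8]]
Trace = -12 - 8 = -20
Determinant = -12*-8 - (3)^2 = 87
Discriminant = (-20)^2 - 4*87 = 52.0
Eigenvalues: lambda_1 = -13.6056, lambda_2 = -6.3944
The function is concave.

1


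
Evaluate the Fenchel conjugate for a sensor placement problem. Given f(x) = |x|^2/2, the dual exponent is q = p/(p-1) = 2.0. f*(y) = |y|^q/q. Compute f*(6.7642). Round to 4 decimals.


The conjugate exponent q satisfies 1/p + 1/q = 1.
p = 2, so q = 2/(2 - 1) = 2.0
|y|^q = 6.7642^2.0 = 45.7544
f*(6.7642) = 45.7544 / 2.0 = 22.8772


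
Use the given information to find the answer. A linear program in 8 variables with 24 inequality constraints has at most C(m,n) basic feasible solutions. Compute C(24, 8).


Each vertex corresponds to some choice of n active constraints out of m, so the number of vertices is at most C(m, n) = m! / (n!(m-n)!).
m = 24, n = 8
Numerator: 24 * 23 * 22 * 21 * 20 * 19 * 18 * 17
Denominator: 8! = 40320
C(24, 8) = 735471


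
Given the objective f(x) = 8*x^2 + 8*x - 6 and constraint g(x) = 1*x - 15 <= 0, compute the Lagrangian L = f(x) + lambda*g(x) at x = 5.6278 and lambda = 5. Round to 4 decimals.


Step 1: Evaluate f(x).
f(5.6278) = 8*5.6278^2 + 8*5.6278 - 6 = 292.3995
Step 2: Evaluate g(x).
g(5.6278) = 1*5.6278 - 15 = -9.3722
Step 3: Compute Lagrangian.
L = 292.3995 + 5*-9.3722 = 245.5385


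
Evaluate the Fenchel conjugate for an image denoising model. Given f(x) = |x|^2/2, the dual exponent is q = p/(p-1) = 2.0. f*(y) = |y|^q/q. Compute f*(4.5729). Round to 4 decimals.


The conjugate exponent q satisfies 1/p + 1/q = 1.
p = 2, so q = 2/(2 - 1) = 2.0
|y|^q = 4.5729^2.0 = 20.9114
f*(4.5729) = 20.9114 / 2.0 = 10.4557


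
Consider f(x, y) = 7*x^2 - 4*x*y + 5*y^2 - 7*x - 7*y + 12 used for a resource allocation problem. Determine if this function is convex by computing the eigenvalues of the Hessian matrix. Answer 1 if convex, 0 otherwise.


The Hessian of f(x,y) = 7*x^2 - 4*x*y + 5*y^2 - 7*x - 7*y + 12 is:
H = [[14, -4], [-4, 10]]
Trace = 14 + 10 = 24
Determinant = 14*10 - (-4)^2 = 124
Discriminant = (24)^2 - 4*124 = 80.0
Eigenvalues: lambda_1 = 7.5279, lambda_2 = 16.4721
The function is convex.

1


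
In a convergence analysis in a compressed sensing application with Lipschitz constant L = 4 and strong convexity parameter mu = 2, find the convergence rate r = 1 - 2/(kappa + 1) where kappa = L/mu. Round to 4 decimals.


Step 1: Compute the condition number.
kappa = L/mu = 4/2 = 2.0
Step 2: Compute the convergence rate.
r = 1 - 2/(kappa + 1) = 1 - 2*mu/(L + mu) = (L - mu)/(L + mu) = 2/6 = 0.3333


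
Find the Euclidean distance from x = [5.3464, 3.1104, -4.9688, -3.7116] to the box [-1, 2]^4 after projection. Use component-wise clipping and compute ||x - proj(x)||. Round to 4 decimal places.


Project each component onto [-1, 2].
clip(5.3464) = 2.0, clip(3.1104) = 2.0, clip(-4.9688) = -1.0, clip(-3.7116) = -1.0
Projection = [2.0, 2.0, -1.0, -1.0]
Squared diffs: [11.1984, 1.233, 15.7514, 7.3528]
Distance = sqrt(35.5356) = 5.9612


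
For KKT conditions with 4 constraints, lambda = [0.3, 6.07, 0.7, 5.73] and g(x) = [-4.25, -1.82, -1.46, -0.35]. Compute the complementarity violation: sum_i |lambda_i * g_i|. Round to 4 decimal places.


KKT complementary slackness check:
lambda_1 * g_1 = 0.3 * -4.25 = -1.275
lambda_2 * g_2 = 6.07 * -1.82 = -11.0474
lambda_3 * g_3 = 0.7 * -1.46 = -1.022
lambda_4 * g_4 = 5.73 * -0.35 = -2.0055
Total violation = 1.275 + 11.0474 + 1.022 + 2.0055 = 15.3499


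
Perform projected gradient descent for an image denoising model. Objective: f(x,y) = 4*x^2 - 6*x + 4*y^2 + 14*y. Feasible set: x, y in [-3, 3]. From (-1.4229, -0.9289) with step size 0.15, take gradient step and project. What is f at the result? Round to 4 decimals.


Step 1: Compute gradient at (-1.4229, -0.9289).
grad_x = 2*4*-1.4229 - 6 = -17.3832
grad_y = 2*4*-0.9289 + 14 = 6.5688
Step 2: Gradient step.
x_raw = -1.4229 - 0.15*-17.3832 = 1.1846
y_raw = -0.9289 - 0.15*6.5688 = -1.9142
Step 3: Project onto [-3, 3].
x_proj = clip(1.1846) = 1.1846
y_proj = clip(-1.9142) = -1.9142
Step 4: Evaluate f.
f(1.1846, -1.9142) = -13.6367


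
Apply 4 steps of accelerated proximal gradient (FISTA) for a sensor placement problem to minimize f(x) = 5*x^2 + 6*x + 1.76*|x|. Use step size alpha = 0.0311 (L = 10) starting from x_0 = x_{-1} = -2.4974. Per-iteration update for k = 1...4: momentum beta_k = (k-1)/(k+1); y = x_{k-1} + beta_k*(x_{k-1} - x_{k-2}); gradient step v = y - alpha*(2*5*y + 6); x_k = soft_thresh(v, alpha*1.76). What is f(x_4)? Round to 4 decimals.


FISTA on f(x) = 5*x^2 + 6*x + 1.76*|x|
L = 10, alpha = 0.0311
Iteration 1: beta = 0.0, y = -2.4974 + 0.0*(-2.4974 + 2.4974) = -2.4974
  grad(y) = -18.974, v = y - alpha*grad = -1.9073
  prox(v) = soft_thresh(-1.9073, 0.0547) = -1.8526
Iteration 2: beta = 0.3333, y = -1.8526 + 0.3333*(-1.8526 + 2.4974) = -1.6376
  grad(y) = -10.3763, v = y - alpha*grad = -1.3149
  prox(v) = soft_thresh(-1.3149, 0.0547) = -1.2602
Iteration 3: beta = 0.5, y = -1.2602 + 0.5*(-1.2602 + 1.8526) = -0.964
  grad(y) = -3.64, v = y - alpha*grad = -0.8508
  prox(v) = soft_thresh(-0.8508, 0.0547) = -0.7961
Iteration 4: beta = 0.6, y = -0.7961 + 0.6*(-0.7961 + 1.2602) = -0.5176
  grad(y) = 0.8242, v = y - alpha*grad = -0.5432
  prox(v) = soft_thresh(-0.5432, 0.0547) = -0.4885
f(x_4) = 5*(-0.4885)^2 + 6*(-0.4885) + 1.76*|-0.4885| = -0.8781


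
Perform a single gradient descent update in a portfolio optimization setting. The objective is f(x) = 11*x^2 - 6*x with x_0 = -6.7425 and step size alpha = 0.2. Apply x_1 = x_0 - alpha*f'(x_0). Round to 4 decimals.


We compute the gradient at x_0 and apply the update.
f'(x) = 22*x - 6
f'(-6.7425) = 22*-6.7425 - 6 = -154.335
x_1 = -6.7425 - 0.2*-154.335 = 24.1245


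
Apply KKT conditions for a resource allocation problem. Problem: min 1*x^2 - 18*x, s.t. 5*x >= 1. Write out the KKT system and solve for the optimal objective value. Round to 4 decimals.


Step 1: Try lambda = 0 (constraint inactive).
Stationarity: 2*1*x - 18 = 0
x* = 18/(2*1) = 9.0
Check constraint: 5*9.0 = 45.0 >= 1 -- satisfied.
Step 2: Compute optimal value.
f(x*) = 1*9.0^2 - 18*9.0 = -81.0


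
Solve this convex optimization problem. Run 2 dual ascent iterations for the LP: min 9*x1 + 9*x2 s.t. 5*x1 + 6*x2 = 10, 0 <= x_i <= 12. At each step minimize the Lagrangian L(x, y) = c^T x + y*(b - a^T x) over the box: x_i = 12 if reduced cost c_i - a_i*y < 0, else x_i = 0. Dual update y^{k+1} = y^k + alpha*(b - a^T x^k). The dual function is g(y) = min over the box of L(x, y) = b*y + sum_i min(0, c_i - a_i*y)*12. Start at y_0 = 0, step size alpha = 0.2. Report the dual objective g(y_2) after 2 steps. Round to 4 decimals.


Dual ascent for LP: min 9*x1 + 9*x2, 5*x1 + 6*x2 = 10, 0 <= x_i <= 12
Step 1: y^k = 0.0, reduced costs: (9.0, 9.0)
  x^k = (0.0, 0.0), subgradient = b - a^T x = 10.0
  y^{k+1} = 0.0 + 0.2*10.0 = 2.0
Step 2: y^k = 2.0, reduced costs: (-1.0, -3.0)
  x^k = (12.0, 12.0), subgradient = b - a^T x = -122.0
  y^{k+1} = 2.0 + 0.2*-122.0 = -22.4
Dual objective at y_2 = -22.4: reduced costs (121.0, 143.4), box minimizer x = (0.0, 0.0)
g(y_2) = b*y + (c1 - a1*y)*x1 + (c2 - a2*y)*x2 = 10*(-22.4) + 121.0*0.0 + 143.4*0.0 = -224.0 + 0.0 + 0.0 = -224.0


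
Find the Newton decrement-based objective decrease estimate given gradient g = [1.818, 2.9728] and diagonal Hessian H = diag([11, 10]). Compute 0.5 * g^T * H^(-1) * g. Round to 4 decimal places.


Step 1: H is diagonal, so H^(-1) * g = [0.1653, 0.2973].
Step 2: g^T H^(-1) g = sum_i g_i^2 / H_ii
  = (1.818)^2/11 + (2.9728)^2/10
  = 0.3005 + 0.8838 = 1.1842
Step 3: Objective decrease = 0.5 * g^T H^(-1) g = 0.5921


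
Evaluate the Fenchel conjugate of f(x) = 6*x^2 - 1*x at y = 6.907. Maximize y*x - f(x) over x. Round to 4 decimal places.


f*(y) = sup_x {y*x - a*x^2 - b*x} = sup_x {(y-b)*x - a*x^2}
FOC: (y - b) - 2a*x = 0 => x* = (y - b)/(2a)
x* = (6.907 + 1)/(2*6) = 0.6589
f*(6.907) = (y-b)^2/(4a) = (6.907 + 1)^2/(4*6)
= 62.5206/24 = 2.605


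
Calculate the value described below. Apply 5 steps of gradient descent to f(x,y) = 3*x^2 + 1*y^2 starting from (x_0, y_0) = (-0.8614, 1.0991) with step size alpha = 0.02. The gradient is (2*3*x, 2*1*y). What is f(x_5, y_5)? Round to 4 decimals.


Gradient descent on f(x,y) = 3*x^2 + 1*y^2.
Starting point: (-0.8614, 1.0991), alpha = 0.02
Step 1: grad_x = 2*3*-0.8614 = -5.1684, grad_y = 2*1*1.0991 = 2.1982
  x_1 = -0.8614 - 0.02*-5.1684 = -0.758
  y_1 = 1.0991 - 0.02*2.1982 = 1.0551
Step 2: grad_x = 2*3*-0.758 = -4.5482, grad_y = 2*1*1.0551 = 2.1103
  x_2 = -0.758 - 0.02*-4.5482 = -0.6671
  y_2 = 1.0551 - 0.02*2.1103 = 1.0129
Step 3: grad_x = 2*3*-0.6671 = -4.0024, grad_y = 2*1*1.0129 = 2.0259
  x_3 = -0.6671 - 0.02*-4.0024 = -0.587
  y_3 = 1.0129 - 0.02*2.0259 = 0.9724
Step 4: grad_x = 2*3*-0.587 = -3.5221, grad_y = 2*1*0.9724 = 1.9448
  x_4 = -0.587 - 0.02*-3.5221 = -0.5166
  y_4 = 0.9724 - 0.02*1.9448 = 0.9335
Step 5: grad_x = 2*3*-0.5166 = -3.0995, grad_y = 2*1*0.9335 = 1.867
  x_5 = -0.5166 - 0.02*-3.0995 = -0.4546
  y_5 = 0.9335 - 0.02*1.867 = 0.8962
f(-0.4546, 0.8962) = 3*(-0.4546)^2 + 1*0.8962^2 = 1.4231


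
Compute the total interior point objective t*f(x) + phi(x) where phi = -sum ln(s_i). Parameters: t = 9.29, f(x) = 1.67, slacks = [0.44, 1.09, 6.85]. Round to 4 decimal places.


Step 1: Compute log-barrier.
ln values: [-0.821, 0.0862, 1.9242]
phi = -(-0.821 + 0.0862 + 1.9242) = -1.1894
Step 2: Compute augmented objective.
t*f(x) = 9.29*1.67 = 15.5143
Total = 15.5143 - 1.1894 = 14.3249


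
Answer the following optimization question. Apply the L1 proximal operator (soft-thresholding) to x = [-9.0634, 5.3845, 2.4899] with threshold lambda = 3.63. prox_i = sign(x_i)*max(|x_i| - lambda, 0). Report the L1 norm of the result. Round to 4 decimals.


Soft-thresholding with lambda = 3.63:
prox(-9.0634) = sign(-9.0634)*max(|-9.0634| - 3.63, 0) = -5.4334
prox(5.3845) = sign(5.3845)*max(|5.3845| - 3.63, 0) = 1.7545
prox(2.4899) = sign(2.4899)*max(|2.4899| - 3.63, 0) = 0.0
prox(x) = [-5.4334, 1.7545, 0.0]
||prox(x)||_1 = 5.4334 + 1.7545 + 0.0 = 7.1879


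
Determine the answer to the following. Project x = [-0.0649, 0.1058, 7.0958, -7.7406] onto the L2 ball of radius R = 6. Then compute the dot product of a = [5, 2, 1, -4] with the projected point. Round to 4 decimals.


Step 1: Compute ||x|| (intermediates to 6 decimals).
||x|| = sqrt((-0.0649)^2 + 0.1058^2 + 7.0958^2 + (-7.7406)^2) = 10.501556
Step 2: Project.
Since ||x|| > R, scale = R/||x|| = 6/10.501556 = 0.571344, proj(x) = scale * x
proj(x) = [-0.03708, 0.060448, 4.054143, -4.422545]
Step 3: Dot product.
a^T * proj(x) = 5*(-0.03708) + 2*0.060448 + 1*4.054143 - 4*(-4.422545) = 21.6798


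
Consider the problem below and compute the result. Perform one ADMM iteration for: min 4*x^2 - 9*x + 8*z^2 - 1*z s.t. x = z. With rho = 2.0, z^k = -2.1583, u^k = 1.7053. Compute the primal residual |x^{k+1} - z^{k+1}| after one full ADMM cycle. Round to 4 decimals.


ADMM iteration with rho = 2.0, z^k = -2.1583, u^k = 1.7053
Step 1: x-update.
Minimize 4*x^2 - 9*x + (2.0/2)*(x + 2.1583 + 1.7053)^2
FOC: (2*4 + 2.0)*x = 9 + 2.0*(-2.1583 - 1.7053)
x^{k+1} = 0.1273
Step 2: z-update.
Minimize 8*z^2 - 1*z + (2.0/2)*(0.1273 - z + 1.7053)^2
FOC: (2*8 + 2.0)*z = 1 + 2.0*(0.1273 + 1.7053)
z^{k+1} = 0.2592
Step 3: u-update.
u^{k+1} = 1.7053 + 0.1273 - 0.2592 = 1.5734
Step 4: Primal residual = |0.1273 - 0.2592| = 0.1319


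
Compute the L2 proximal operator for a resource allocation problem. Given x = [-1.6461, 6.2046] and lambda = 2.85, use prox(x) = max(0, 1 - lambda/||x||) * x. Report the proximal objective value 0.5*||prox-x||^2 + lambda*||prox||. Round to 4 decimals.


Step 1: Compute ||x||.
||x|| = 6.4192
Step 2: Compute scaling factor.
scale = max(0, 1 - 2.85/6.4192) = 0.556
Step 3: prox(x) = [-0.9153, 3.4499]
||prox(x)|| = 3.5692
Step 4: Proximal objective.
0.5*||prox-x||^2 = 4.0613
lambda*||prox|| = 10.1722
Total = 14.2336


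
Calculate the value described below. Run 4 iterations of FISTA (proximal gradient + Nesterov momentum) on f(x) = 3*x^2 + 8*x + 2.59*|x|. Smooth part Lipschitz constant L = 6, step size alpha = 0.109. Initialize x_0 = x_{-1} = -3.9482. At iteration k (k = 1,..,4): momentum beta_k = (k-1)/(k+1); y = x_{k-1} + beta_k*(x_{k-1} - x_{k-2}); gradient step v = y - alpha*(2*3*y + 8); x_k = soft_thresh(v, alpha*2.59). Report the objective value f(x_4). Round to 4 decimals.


FISTA on f(x) = 3*x^2 + 8*x + 2.59*|x|
L = 6, alpha = 0.109
Iteration 1: beta = 0.0, y = -3.9482 + 0.0*(-3.9482 + 3.9482) = -3.9482
  grad(y) = -15.6892, v = y - alpha*grad = -2.2381
  prox(v) = soft_thresh(-2.2381, 0.2823) = -1.9558
Iteration 2: beta = 0.3333, y = -1.9558 + 0.3333*(-1.9558 + 3.9482) = -1.2916
  grad(y) = 0.2503, v = y - alpha*grad = -1.3189
  prox(v) = soft_thresh(-1.3189, 0.2823) = -1.0366
Iteration 3: beta = 0.5, y = -1.0366 + 0.5*(-1.0366 + 1.9558) = -0.577
  grad(y) = 4.538, v = y - alpha*grad = -1.0716
  prox(v) = soft_thresh(-1.0716, 0.2823) = -0.7893
Iteration 4: beta = 0.6, y = -0.7893 + 0.6*(-0.7893 + 1.0366) = -0.641
  grad(y) = 4.1541, v = y - alpha*grad = -1.0938
  prox(v) = soft_thresh(-1.0938, 0.2823) = -0.8115
f(x_4) = 3*(-0.8115)^2 + 8*(-0.8115) + 2.59*|-0.8115| = -2.4146


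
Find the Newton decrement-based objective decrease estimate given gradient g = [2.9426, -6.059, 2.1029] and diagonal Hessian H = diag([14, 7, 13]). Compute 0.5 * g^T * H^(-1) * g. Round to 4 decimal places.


Step 1: H is diagonal, so H^(-1) * g = [0.2102, -0.8656, 0.1618].
Step 2: g^T H^(-1) g = sum_i g_i^2 / H_ii
  = (2.9426)^2/14 + (-6.059)^2/7 + (2.1029)^2/13
  = 0.6185 + 5.2445 + 0.3402 = 6.2032
Step 3: Objective decrease = 0.5 * g^T H^(-1) g = 3.1016


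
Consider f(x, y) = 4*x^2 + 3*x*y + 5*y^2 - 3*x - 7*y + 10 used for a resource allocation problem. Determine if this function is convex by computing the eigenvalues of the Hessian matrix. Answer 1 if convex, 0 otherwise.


The Hessian of f(x,y) = 4*x^2 + 3*x*y + 5*y^2 - 3*x - 7*y + 10 is:
H = [[8, 3], [3, 10]]
Trace = 8 + 10 = 18
Determinant = 8*10 - (3)^2 = 71
Discriminant = (18)^2 - 4*71 = 40.0
Eigenvalues: lambda_1 = 5.8377, lambda_2 = 12.1623
The function is convex.

1


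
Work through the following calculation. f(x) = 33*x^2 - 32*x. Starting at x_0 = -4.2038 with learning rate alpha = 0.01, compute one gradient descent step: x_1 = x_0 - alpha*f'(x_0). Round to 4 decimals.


We compute the gradient at x_0 and apply the update.
f'(x) = 66*x - 32
f'(-4.2038) = 66*-4.2038 - 32 = -309.4508
x_1 = -4.2038 - 0.01*-309.4508 = -1.1093


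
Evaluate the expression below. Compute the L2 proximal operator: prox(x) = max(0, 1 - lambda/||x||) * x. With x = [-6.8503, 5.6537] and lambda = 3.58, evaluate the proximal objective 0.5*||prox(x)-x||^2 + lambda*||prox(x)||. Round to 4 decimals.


Step 1: Compute ||x||.
||x|| = 8.8821
Step 2: Compute scaling factor.
scale = max(0, 1 - 3.58/8.8821) = 0.5969
Step 3: prox(x) = [-4.0892, 3.3749]
||prox(x)|| = 5.3021
Step 4: Proximal objective.
0.5*||prox-x||^2 = 6.4082
lambda*||prox|| = 18.9815
Total = 25.3896


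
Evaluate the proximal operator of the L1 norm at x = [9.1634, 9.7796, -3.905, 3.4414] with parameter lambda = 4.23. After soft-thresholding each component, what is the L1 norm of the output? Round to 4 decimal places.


Soft-thresholding with lambda = 4.23:
prox(9.1634) = sign(9.1634)*max(|9.1634| - 4.23, 0) = 4.9334
prox(9.7796) = sign(9.7796)*max(|9.7796| - 4.23, 0) = 5.5496
prox(-3.905) = sign(-3.905)*max(|-3.905| - 4.23, 0) = 0.0
prox(3.4414) = sign(3.4414)*max(|3.4414| - 4.23, 0) = 0.0
prox(x) = [4.9334, 5.5496, 0.0, 0.0]
||prox(x)||_1 = 4.9334 + 5.5496 + 0.0 + 0.0 = 10.483


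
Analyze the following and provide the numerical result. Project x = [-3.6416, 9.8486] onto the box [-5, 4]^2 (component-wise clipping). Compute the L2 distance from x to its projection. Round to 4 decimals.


Project each component onto [-5, 4].
clip(-3.6416) = -3.6416, clip(9.8486) = 4.0
Projection = [-3.6416, 4.0]
Squared diffs: [0.0, 34.2061]
Distance = sqrt(34.2061) = 5.8486


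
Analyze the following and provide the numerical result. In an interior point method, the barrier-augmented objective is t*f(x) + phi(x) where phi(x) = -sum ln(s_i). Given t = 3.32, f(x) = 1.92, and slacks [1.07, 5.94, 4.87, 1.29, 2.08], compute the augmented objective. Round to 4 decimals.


Step 1: Compute log-barrier.
ln values: [0.0677, 1.7817, 1.5831, 0.2546, 0.7324]
phi = -(0.0677 + 1.7817 + 1.5831 + 0.2546 + 0.7324) = -4.4195
Step 2: Compute augmented objective.
t*f(x) = 3.32*1.92 = 6.3744
Total = 6.3744 - 4.4195 = 1.9549


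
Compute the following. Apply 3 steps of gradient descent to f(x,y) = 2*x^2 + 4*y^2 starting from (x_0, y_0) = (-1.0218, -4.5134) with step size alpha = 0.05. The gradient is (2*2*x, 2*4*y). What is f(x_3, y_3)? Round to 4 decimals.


Gradient descent on f(x,y) = 2*x^2 + 4*y^2.
Starting point: (-1.0218, -4.5134), alpha = 0.05
Step 1: grad_x = 2*2*-1.0218 = -4.0872, grad_y = 2*4*-4.5134 = -36.1072
  x_1 = -1.0218 - 0.05*-4.0872 = -0.8174
  y_1 = -4.5134 - 0.05*-36.1072 = -2.708
Step 2: grad_x = 2*2*-0.8174 = -3.2698, grad_y = 2*4*-2.708 = -21.6643
  x_2 = -0.8174 - 0.05*-3.2698 = -0.654
  y_2 = -2.708 - 0.05*-21.6643 = -1.6248
Step 3: grad_x = 2*2*-0.654 = -2.6158, grad_y = 2*4*-1.6248 = -12.9986
  x_3 = -0.654 - 0.05*-2.6158 = -0.5232
  y_3 = -1.6248 - 0.05*-12.9986 = -0.9749
f(-0.5232, -0.9749) = 2*(-0.5232)^2 + 4*(-0.9749)^2 = 4.3491


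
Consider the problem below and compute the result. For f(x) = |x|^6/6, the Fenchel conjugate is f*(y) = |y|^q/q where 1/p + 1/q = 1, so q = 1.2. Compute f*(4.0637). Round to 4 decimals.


The conjugate exponent q satisfies 1/p + 1/q = 1.
p = 6, so q = 6/(6 - 1) = 1.2
|y|^q = 4.0637^1.2 = 5.3791
f*(4.0637) = 5.3791 / 1.2 = 4.4825


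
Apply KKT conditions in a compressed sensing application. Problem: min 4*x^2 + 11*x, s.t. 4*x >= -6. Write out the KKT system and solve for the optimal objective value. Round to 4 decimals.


Step 1: Try lambda = 0 (constraint inactive).
Stationarity: 2*4*x + 11 = 0
x* = -11/(2*4) = -1.375
Check constraint: 4*-1.375 = -5.5 >= -6 -- satisfied.
Step 2: Compute optimal value.
f(x*) = 4*(-1.375)^2 + 11*(-1.375) = -7.5625


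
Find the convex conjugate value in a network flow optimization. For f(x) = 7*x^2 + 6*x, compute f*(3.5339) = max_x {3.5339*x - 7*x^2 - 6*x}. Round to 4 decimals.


f*(y) = sup_x {y*x - a*x^2 - b*x} = sup_x {(y-b)*x - a*x^2}
FOC: (y - b) - 2a*x = 0 => x* = (y - b)/(2a)
x* = (3.5339 - 6)/(2*7) = -0.1762
f*(3.5339) = (y-b)^2/(4a) = (3.5339 - 6)^2/(4*7)
= 6.0816/28 = 0.2172


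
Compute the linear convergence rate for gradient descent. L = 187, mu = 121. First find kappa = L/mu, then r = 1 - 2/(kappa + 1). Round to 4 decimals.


Step 1: Compute the condition number.
kappa = L/mu = 187/121 = 1.5455
Step 2: Compute the convergence rate.
r = 1 - 2/(kappa + 1) = 1 - 2*mu/(L + mu) = (L - mu)/(L + mu) = 66/308 = 0.2143


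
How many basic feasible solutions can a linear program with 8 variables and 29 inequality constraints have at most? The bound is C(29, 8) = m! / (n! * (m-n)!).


Each vertex corresponds to some choice of n active constraints out of m, so the number of vertices is at most C(m, n) = m! / (n!(m-n)!).
m = 29, n = 8
Numerator: 29 * 28 * 27 * 26 * 25 * 24 * 23 * 22
Denominator: 8! = 40320
C(29, 8) = 4292145
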